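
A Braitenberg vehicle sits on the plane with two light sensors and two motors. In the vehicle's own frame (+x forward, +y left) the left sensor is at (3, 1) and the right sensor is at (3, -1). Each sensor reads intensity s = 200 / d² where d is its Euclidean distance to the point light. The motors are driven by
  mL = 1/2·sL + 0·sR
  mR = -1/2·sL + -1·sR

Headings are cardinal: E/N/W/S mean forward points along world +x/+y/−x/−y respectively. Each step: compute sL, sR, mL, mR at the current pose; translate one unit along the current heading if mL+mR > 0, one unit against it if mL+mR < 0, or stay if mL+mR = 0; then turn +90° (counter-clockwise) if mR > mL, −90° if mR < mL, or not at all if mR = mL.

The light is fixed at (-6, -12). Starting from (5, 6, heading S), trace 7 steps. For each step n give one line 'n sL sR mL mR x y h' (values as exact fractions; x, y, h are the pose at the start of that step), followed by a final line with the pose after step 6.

n=0: pose=(5,6,S); sL=200/369, sR=8/13; mL=100/369, mR=-4252/4797; mL+mR=-8/13 → advance -1; mR−mL=-5552/4797 → turn -1·90°
n=1: pose=(5,7,W); sL=50/97, sR=25/58; mL=25/97, mR=-3875/5626; mL+mR=-25/58 → advance -1; mR−mL=-5325/5626 → turn -1·90°
n=2: pose=(6,7,N); sL=40/121, sR=200/653; mL=20/121, mR=-37260/79013; mL+mR=-200/653 → advance -1; mR−mL=-50320/79013 → turn -1·90°
n=3: pose=(6,6,E); sL=100/293, sR=100/257; mL=50/293, mR=-42150/75301; mL+mR=-100/257 → advance -1; mR−mL=-55000/75301 → turn -1·90°
n=4: pose=(5,6,S); sL=200/369, sR=8/13; mL=100/369, mR=-4252/4797; mL+mR=-8/13 → advance -1; mR−mL=-5552/4797 → turn -1·90°
n=5: pose=(5,7,W); sL=50/97, sR=25/58; mL=25/97, mR=-3875/5626; mL+mR=-25/58 → advance -1; mR−mL=-5325/5626 → turn -1·90°
n=6: pose=(6,7,N); sL=40/121, sR=200/653; mL=20/121, mR=-37260/79013; mL+mR=-200/653 → advance -1; mR−mL=-50320/79013 → turn -1·90°

0 200/369 8/13 100/369 -4252/4797 5 6 S
1 50/97 25/58 25/97 -3875/5626 5 7 W
2 40/121 200/653 20/121 -37260/79013 6 7 N
3 100/293 100/257 50/293 -42150/75301 6 6 E
4 200/369 8/13 100/369 -4252/4797 5 6 S
5 50/97 25/58 25/97 -3875/5626 5 7 W
6 40/121 200/653 20/121 -37260/79013 6 7 N
final 6 6 E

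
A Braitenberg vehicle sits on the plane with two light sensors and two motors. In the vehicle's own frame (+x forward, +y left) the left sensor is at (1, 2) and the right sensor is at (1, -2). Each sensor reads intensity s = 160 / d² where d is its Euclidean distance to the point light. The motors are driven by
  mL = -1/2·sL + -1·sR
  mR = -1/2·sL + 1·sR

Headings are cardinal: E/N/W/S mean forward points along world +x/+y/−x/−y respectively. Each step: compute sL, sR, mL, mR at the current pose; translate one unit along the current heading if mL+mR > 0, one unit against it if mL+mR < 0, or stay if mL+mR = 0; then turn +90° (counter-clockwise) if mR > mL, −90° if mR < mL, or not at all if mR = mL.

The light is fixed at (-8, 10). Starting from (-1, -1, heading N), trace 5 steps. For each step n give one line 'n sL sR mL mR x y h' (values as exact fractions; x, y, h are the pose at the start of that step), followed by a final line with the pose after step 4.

0 32/25 160/181 -6896/4525 1104/4525 -1 -1 N
1 20/29 20/17 -750/493 410/493 -1 -2 W
2 160/269 32/41 -11888/11029 5328/11029 0 -2 S
3 80/81 16/25 -2296/2025 296/2025 0 -1 E
4 32/25 160/181 -6896/4525 1104/4525 -1 -1 N
final -1 -2 W

n=0: pose=(-1,-1,N); sL=32/25, sR=160/181; mL=-6896/4525, mR=1104/4525; mL+mR=-32/25 → advance -1; mR−mL=320/181 → turn +1·90°
n=1: pose=(-1,-2,W); sL=20/29, sR=20/17; mL=-750/493, mR=410/493; mL+mR=-20/29 → advance -1; mR−mL=40/17 → turn +1·90°
n=2: pose=(0,-2,S); sL=160/269, sR=32/41; mL=-11888/11029, mR=5328/11029; mL+mR=-160/269 → advance -1; mR−mL=64/41 → turn +1·90°
n=3: pose=(0,-1,E); sL=80/81, sR=16/25; mL=-2296/2025, mR=296/2025; mL+mR=-80/81 → advance -1; mR−mL=32/25 → turn +1·90°
n=4: pose=(-1,-1,N); sL=32/25, sR=160/181; mL=-6896/4525, mR=1104/4525; mL+mR=-32/25 → advance -1; mR−mL=320/181 → turn +1·90°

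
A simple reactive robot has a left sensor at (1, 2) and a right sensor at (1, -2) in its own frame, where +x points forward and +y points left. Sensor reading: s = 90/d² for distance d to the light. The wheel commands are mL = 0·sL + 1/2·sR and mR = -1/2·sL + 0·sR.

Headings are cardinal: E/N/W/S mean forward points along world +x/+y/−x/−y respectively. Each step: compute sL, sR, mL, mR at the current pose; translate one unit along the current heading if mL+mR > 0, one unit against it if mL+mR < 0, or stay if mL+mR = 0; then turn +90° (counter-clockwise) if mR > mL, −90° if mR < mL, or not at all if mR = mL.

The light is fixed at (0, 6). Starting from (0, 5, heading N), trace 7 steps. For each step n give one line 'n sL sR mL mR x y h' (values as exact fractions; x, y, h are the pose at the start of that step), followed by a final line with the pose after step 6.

n=0: pose=(0,5,N); sL=45/2, sR=45/2; mL=45/4, mR=-45/4; mL+mR=0 → advance +0; mR−mL=-45/2 → turn -1·90°
n=1: pose=(0,5,E); sL=45, sR=9; mL=9/2, mR=-45/2; mL+mR=-18 → advance -1; mR−mL=-27 → turn -1·90°
n=2: pose=(-1,5,S); sL=18, sR=90/13; mL=45/13, mR=-9; mL+mR=-72/13 → advance -1; mR−mL=-162/13 → turn -1·90°
n=3: pose=(-1,6,W); sL=45/4, sR=45/4; mL=45/8, mR=-45/8; mL+mR=0 → advance +0; mR−mL=-45/4 → turn -1·90°
n=4: pose=(-1,6,N); sL=9, sR=45; mL=45/2, mR=-9/2; mL+mR=18 → advance +1; mR−mL=-27 → turn -1·90°
n=5: pose=(-1,7,E); sL=10, sR=90; mL=45, mR=-5; mL+mR=40 → advance +1; mR−mL=-50 → turn -1·90°
n=6: pose=(0,7,S); sL=45/2, sR=45/2; mL=45/4, mR=-45/4; mL+mR=0 → advance +0; mR−mL=-45/2 → turn -1·90°

0 45/2 45/2 45/4 -45/4 0 5 N
1 45 9 9/2 -45/2 0 5 E
2 18 90/13 45/13 -9 -1 5 S
3 45/4 45/4 45/8 -45/8 -1 6 W
4 9 45 45/2 -9/2 -1 6 N
5 10 90 45 -5 -1 7 E
6 45/2 45/2 45/4 -45/4 0 7 S
final 0 7 W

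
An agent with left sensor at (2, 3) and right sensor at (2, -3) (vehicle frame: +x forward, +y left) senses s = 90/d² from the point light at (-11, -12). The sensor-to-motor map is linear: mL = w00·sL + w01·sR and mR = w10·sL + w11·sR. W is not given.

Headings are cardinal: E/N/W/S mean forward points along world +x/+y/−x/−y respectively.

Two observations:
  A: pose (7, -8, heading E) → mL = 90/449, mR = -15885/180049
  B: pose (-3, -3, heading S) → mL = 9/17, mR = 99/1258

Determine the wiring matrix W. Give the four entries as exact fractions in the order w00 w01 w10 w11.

obs A: pose=(7,-8,E) → sL=90/449, sR=90/401, mL=90/449, mR=-15885/180049
obs B: pose=(-3,-3,S) → sL=9/17, sR=45/37, mL=9/17, mR=99/1258
sensor matrix S = [[90/449, 90/401], [9/17, 45/37]]; det S = 14152320/113250821
solve [mL_A; mL_B] = S·[w00; w01] and [mR_A; mR_B] = S·[w10; w11]:
  w00 = 1, w01 = 0, w10 = -1, w11 = 1/2

1 0 -1 1/2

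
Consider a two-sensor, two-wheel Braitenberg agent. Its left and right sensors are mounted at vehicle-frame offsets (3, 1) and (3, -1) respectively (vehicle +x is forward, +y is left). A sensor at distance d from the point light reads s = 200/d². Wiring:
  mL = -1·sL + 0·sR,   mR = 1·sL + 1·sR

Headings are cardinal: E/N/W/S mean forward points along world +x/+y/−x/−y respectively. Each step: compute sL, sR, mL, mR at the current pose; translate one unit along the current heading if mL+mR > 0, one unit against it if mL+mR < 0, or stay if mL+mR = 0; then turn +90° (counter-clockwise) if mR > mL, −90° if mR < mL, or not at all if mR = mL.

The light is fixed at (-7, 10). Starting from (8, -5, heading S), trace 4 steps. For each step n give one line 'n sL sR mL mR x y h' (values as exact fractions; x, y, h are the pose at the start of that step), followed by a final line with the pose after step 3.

n=0: pose=(8,-5,S); sL=10/29, sR=5/13; mL=-10/29, mR=275/377; mL+mR=5/13 → advance +1; mR−mL=405/377 → turn +1·90°
n=1: pose=(8,-6,E); sL=200/549, sR=200/613; mL=-200/549, mR=232400/336537; mL+mR=200/613 → advance +1; mR−mL=355000/336537 → turn +1·90°
n=2: pose=(9,-6,N); sL=100/197, sR=100/229; mL=-100/197, mR=42600/45113; mL+mR=100/229 → advance +1; mR−mL=65500/45113 → turn +1·90°
n=3: pose=(9,-5,W); sL=8/17, sR=40/73; mL=-8/17, mR=1264/1241; mL+mR=40/73 → advance +1; mR−mL=1848/1241 → turn +1·90°

0 10/29 5/13 -10/29 275/377 8 -5 S
1 200/549 200/613 -200/549 232400/336537 8 -6 E
2 100/197 100/229 -100/197 42600/45113 9 -6 N
3 8/17 40/73 -8/17 1264/1241 9 -5 W
final 8 -5 S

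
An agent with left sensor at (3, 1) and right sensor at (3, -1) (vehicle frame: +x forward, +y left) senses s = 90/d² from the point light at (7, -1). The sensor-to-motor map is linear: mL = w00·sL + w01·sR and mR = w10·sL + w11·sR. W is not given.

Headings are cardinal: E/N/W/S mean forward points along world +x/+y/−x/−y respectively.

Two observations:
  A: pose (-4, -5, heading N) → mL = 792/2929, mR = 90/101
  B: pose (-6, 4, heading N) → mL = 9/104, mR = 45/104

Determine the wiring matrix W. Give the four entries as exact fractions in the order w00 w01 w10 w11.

obs A: pose=(-4,-5,N) → sL=18/29, sR=90/101, mL=792/2929, mR=90/101
obs B: pose=(-6,4,N) → sL=9/26, sR=45/104, mL=9/104, mR=45/104
sensor matrix S = [[18/29, 90/101], [9/26, 45/104]]; det S = -6075/152308
solve [mL_A; mL_B] = S·[w00; w01] and [mR_A; mR_B] = S·[w10; w11]:
  w00 = -1, w01 = 1, w10 = 0, w11 = 1

-1 1 0 1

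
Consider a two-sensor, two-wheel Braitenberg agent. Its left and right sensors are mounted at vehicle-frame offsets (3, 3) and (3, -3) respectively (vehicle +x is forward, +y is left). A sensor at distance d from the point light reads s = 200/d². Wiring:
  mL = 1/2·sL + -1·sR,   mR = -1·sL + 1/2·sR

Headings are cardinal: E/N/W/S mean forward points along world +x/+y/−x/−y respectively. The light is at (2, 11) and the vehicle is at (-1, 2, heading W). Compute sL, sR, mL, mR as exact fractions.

10/9 25/9 -20/9 5/18

left sensor world pos  = (-4, -1); dL² = 180
right sensor world pos = (-4, 5); dR² = 72
sL = 200/180 = 10/9
sR = 200/72 = 25/9
mL = 1/2·sL + -1·sR = -20/9
mR = -1·sL + 1/2·sR = 5/18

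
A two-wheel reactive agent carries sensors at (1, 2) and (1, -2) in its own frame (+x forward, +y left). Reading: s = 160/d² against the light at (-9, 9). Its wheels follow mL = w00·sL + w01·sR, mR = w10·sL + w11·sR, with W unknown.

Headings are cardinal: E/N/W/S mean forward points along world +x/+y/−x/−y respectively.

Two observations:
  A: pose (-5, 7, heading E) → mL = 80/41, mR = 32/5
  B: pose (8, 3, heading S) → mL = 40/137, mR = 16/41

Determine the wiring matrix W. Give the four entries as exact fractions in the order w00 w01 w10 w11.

0 1/2 1 0

obs A: pose=(-5,7,E) → sL=32/5, sR=160/41, mL=80/41, mR=32/5
obs B: pose=(8,3,S) → sL=16/41, sR=80/137, mL=40/137, mR=16/41
sensor matrix S = [[32/5, 160/41], [16/41, 80/137]]; det S = 509952/230297
solve [mL_A; mL_B] = S·[w00; w01] and [mR_A; mR_B] = S·[w10; w11]:
  w00 = 0, w01 = 1/2, w10 = 1, w11 = 0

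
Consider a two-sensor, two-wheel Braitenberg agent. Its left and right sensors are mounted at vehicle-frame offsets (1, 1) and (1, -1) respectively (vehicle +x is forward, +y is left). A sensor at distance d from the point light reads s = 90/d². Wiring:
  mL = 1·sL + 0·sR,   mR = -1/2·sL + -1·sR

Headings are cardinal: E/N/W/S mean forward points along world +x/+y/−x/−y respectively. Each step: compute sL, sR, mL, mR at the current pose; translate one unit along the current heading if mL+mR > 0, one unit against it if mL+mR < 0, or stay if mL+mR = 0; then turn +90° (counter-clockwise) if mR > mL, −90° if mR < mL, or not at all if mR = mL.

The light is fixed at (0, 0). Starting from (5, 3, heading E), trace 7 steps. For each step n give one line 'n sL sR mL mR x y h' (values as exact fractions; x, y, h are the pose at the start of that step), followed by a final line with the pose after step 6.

0 45/26 9/4 45/26 -81/26 5 3 E
1 90/29 90/13 90/29 -3195/377 4 3 S
2 5 45/17 5 -175/34 4 4 W
3 90/41 90/61 90/41 -6435/2501 5 4 N
4 45/26 9/4 45/26 -81/26 5 3 E
5 90/29 90/13 90/29 -3195/377 4 3 S
6 5 45/17 5 -175/34 4 4 W
final 5 4 N

n=0: pose=(5,3,E); sL=45/26, sR=9/4; mL=45/26, mR=-81/26; mL+mR=-18/13 → advance -1; mR−mL=-63/13 → turn -1·90°
n=1: pose=(4,3,S); sL=90/29, sR=90/13; mL=90/29, mR=-3195/377; mL+mR=-2025/377 → advance -1; mR−mL=-4365/377 → turn -1·90°
n=2: pose=(4,4,W); sL=5, sR=45/17; mL=5, mR=-175/34; mL+mR=-5/34 → advance -1; mR−mL=-345/34 → turn -1·90°
n=3: pose=(5,4,N); sL=90/41, sR=90/61; mL=90/41, mR=-6435/2501; mL+mR=-945/2501 → advance -1; mR−mL=-11925/2501 → turn -1·90°
n=4: pose=(5,3,E); sL=45/26, sR=9/4; mL=45/26, mR=-81/26; mL+mR=-18/13 → advance -1; mR−mL=-63/13 → turn -1·90°
n=5: pose=(4,3,S); sL=90/29, sR=90/13; mL=90/29, mR=-3195/377; mL+mR=-2025/377 → advance -1; mR−mL=-4365/377 → turn -1·90°
n=6: pose=(4,4,W); sL=5, sR=45/17; mL=5, mR=-175/34; mL+mR=-5/34 → advance -1; mR−mL=-345/34 → turn -1·90°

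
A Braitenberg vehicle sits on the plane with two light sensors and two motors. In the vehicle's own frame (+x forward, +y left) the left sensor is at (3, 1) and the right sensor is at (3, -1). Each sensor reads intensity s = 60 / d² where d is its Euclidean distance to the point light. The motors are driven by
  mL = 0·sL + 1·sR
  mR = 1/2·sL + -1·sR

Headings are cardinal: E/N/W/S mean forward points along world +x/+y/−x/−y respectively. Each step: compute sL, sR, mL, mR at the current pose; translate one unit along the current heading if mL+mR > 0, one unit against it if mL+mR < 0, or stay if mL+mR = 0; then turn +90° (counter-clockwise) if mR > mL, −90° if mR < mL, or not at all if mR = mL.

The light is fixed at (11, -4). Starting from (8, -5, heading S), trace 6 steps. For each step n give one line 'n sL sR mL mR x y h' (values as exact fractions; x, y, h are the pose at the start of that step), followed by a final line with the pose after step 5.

n=0: pose=(8,-5,S); sL=3, sR=15/8; mL=15/8, mR=-3/8; mL+mR=3/2 → advance +1; mR−mL=-9/4 → turn -1·90°
n=1: pose=(8,-6,W); sL=4/3, sR=60/37; mL=60/37, mR=-106/111; mL+mR=2/3 → advance +1; mR−mL=-286/111 → turn -1·90°
n=2: pose=(7,-6,N); sL=30/13, sR=6; mL=6, mR=-63/13; mL+mR=15/13 → advance +1; mR−mL=-141/13 → turn -1·90°
n=3: pose=(7,-5,E); sL=60, sR=12; mL=12, mR=18; mL+mR=30 → advance +1; mR−mL=6 → turn +1·90°
n=4: pose=(8,-5,N); sL=3, sR=15/2; mL=15/2, mR=-6; mL+mR=3/2 → advance +1; mR−mL=-27/2 → turn -1·90°
n=5: pose=(8,-4,E); sL=60, sR=60; mL=60, mR=-30; mL+mR=30 → advance +1; mR−mL=-90 → turn -1·90°

0 3 15/8 15/8 -3/8 8 -5 S
1 4/3 60/37 60/37 -106/111 8 -6 W
2 30/13 6 6 -63/13 7 -6 N
3 60 12 12 18 7 -5 E
4 3 15/2 15/2 -6 8 -5 N
5 60 60 60 -30 8 -4 E
final 9 -4 S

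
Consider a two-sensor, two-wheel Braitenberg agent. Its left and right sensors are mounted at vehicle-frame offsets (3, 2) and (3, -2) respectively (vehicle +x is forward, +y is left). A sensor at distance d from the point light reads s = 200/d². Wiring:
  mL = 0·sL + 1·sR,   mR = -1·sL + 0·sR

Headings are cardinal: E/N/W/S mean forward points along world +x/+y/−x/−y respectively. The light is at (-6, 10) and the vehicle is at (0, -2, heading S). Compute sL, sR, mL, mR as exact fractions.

left sensor world pos  = (2, -5); dL² = 289
right sensor world pos = (-2, -5); dR² = 241
sL = 200/289 = 200/289
sR = 200/241 = 200/241
mL = 0·sL + 1·sR = 200/241
mR = -1·sL + 0·sR = -200/289

200/289 200/241 200/241 -200/289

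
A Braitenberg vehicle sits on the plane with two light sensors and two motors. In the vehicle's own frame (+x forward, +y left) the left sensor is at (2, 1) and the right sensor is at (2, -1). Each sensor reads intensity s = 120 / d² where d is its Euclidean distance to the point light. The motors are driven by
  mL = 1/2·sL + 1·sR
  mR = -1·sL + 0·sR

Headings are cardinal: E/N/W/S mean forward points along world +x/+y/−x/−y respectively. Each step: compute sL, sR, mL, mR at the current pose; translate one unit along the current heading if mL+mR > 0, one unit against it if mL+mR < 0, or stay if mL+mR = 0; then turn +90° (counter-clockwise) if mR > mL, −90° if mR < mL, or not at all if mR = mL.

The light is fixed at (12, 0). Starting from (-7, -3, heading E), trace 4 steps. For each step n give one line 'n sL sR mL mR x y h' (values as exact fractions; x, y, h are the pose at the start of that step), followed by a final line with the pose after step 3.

0 120/293 24/61 10692/17873 -120/293 -7 -3 E
1 60/157 60/193 15210/30301 -60/157 -6 -3 S
2 24/85 120/409 15108/34765 -24/85 -6 -4 W
3 30/101 15/41 2130/4141 -30/101 -7 -4 N
final -7 -3 E

n=0: pose=(-7,-3,E); sL=120/293, sR=24/61; mL=10692/17873, mR=-120/293; mL+mR=3372/17873 → advance +1; mR−mL=-18012/17873 → turn -1·90°
n=1: pose=(-6,-3,S); sL=60/157, sR=60/193; mL=15210/30301, mR=-60/157; mL+mR=3630/30301 → advance +1; mR−mL=-26790/30301 → turn -1·90°
n=2: pose=(-6,-4,W); sL=24/85, sR=120/409; mL=15108/34765, mR=-24/85; mL+mR=5292/34765 → advance +1; mR−mL=-24924/34765 → turn -1·90°
n=3: pose=(-7,-4,N); sL=30/101, sR=15/41; mL=2130/4141, mR=-30/101; mL+mR=900/4141 → advance +1; mR−mL=-3360/4141 → turn -1·90°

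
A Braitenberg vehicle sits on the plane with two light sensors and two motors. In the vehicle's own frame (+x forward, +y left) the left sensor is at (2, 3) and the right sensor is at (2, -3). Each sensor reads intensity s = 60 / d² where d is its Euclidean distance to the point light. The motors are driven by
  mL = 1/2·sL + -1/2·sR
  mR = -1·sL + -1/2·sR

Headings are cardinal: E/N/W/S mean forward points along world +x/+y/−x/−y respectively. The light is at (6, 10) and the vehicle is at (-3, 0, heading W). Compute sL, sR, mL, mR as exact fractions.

6/29 6/17 -36/493 -189/493

left sensor world pos  = (-5, -3); dL² = 290
right sensor world pos = (-5, 3); dR² = 170
sL = 60/290 = 6/29
sR = 60/170 = 6/17
mL = 1/2·sL + -1/2·sR = -36/493
mR = -1·sL + -1/2·sR = -189/493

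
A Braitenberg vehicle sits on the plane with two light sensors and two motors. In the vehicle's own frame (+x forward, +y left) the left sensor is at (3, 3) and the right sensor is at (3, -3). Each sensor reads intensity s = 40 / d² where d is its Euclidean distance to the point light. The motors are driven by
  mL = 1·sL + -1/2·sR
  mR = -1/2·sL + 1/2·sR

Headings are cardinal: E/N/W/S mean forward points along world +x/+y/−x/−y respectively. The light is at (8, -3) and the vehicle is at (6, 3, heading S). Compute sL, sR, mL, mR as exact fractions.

4 20/17 58/17 -24/17

left sensor world pos  = (9, 0); dL² = 10
right sensor world pos = (3, 0); dR² = 34
sL = 40/10 = 4
sR = 40/34 = 20/17
mL = 1·sL + -1/2·sR = 58/17
mR = -1/2·sL + 1/2·sR = -24/17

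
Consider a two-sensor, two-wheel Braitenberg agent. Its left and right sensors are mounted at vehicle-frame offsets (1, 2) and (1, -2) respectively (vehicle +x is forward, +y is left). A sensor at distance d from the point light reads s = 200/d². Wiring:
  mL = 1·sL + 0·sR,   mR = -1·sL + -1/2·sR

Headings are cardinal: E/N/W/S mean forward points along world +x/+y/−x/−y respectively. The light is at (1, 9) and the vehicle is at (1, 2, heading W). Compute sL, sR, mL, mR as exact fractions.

100/41 100/13 100/41 -3350/533

left sensor world pos  = (0, 0); dL² = 82
right sensor world pos = (0, 4); dR² = 26
sL = 200/82 = 100/41
sR = 200/26 = 100/13
mL = 1·sL + 0·sR = 100/41
mR = -1·sL + -1/2·sR = -3350/533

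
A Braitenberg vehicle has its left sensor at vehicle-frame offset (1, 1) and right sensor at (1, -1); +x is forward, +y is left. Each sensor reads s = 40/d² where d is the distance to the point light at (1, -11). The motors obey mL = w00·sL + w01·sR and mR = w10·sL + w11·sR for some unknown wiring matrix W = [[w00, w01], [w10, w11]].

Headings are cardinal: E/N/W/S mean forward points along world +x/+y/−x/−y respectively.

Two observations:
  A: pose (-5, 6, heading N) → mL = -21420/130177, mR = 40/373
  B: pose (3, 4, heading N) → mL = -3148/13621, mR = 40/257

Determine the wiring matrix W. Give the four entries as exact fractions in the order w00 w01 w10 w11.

obs A: pose=(-5,6,N) → sL=40/373, sR=40/349, mL=-21420/130177, mR=40/373
obs B: pose=(3,4,N) → sL=40/257, sR=8/53, mL=-3148/13621, mR=40/257
sensor matrix S = [[40/373, 40/349], [40/257, 8/53]]; det S = -2928640/1773140917
solve [mL_A; mL_B] = S·[w00; w01] and [mR_A; mR_B] = S·[w10; w11]:
  w00 = -1, w01 = -1/2, w10 = 1, w11 = 0

-1 -1/2 1 0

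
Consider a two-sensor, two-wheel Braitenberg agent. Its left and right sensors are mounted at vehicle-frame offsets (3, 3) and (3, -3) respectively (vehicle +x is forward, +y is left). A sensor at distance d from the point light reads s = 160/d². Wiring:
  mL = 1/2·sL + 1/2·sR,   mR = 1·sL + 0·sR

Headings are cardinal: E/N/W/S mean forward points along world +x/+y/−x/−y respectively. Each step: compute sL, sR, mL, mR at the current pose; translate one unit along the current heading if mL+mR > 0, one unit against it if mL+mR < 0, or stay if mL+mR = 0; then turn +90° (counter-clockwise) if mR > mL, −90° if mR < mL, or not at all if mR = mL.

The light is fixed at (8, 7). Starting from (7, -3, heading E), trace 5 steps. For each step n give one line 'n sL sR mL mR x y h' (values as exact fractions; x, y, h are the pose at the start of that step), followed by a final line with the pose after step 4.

0 160/53 160/173 18080/9169 160/53 7 -3 E
1 80/29 80/29 80/29 80/29 8 -3 N
2 32/9 32/9 32/9 32/9 8 -2 N
3 80/17 80/17 80/17 80/17 8 -1 N
4 32/5 32/5 32/5 32/5 8 0 N
final 8 1 N

n=0: pose=(7,-3,E); sL=160/53, sR=160/173; mL=18080/9169, mR=160/53; mL+mR=45760/9169 → advance +1; mR−mL=9600/9169 → turn +1·90°
n=1: pose=(8,-3,N); sL=80/29, sR=80/29; mL=80/29, mR=80/29; mL+mR=160/29 → advance +1; mR−mL=0 → turn +0·90°
n=2: pose=(8,-2,N); sL=32/9, sR=32/9; mL=32/9, mR=32/9; mL+mR=64/9 → advance +1; mR−mL=0 → turn +0·90°
n=3: pose=(8,-1,N); sL=80/17, sR=80/17; mL=80/17, mR=80/17; mL+mR=160/17 → advance +1; mR−mL=0 → turn +0·90°
n=4: pose=(8,0,N); sL=32/5, sR=32/5; mL=32/5, mR=32/5; mL+mR=64/5 → advance +1; mR−mL=0 → turn +0·90°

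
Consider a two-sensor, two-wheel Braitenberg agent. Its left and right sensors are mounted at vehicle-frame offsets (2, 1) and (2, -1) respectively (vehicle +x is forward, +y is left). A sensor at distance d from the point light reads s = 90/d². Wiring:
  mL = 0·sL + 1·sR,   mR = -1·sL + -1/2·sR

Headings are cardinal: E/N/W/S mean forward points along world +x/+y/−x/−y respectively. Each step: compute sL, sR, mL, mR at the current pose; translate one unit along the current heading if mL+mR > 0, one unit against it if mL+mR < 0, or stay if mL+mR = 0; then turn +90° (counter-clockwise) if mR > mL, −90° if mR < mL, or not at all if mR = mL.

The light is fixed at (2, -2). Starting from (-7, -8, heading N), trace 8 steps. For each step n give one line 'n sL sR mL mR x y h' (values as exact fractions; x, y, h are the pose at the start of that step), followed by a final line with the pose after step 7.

n=0: pose=(-7,-8,N); sL=45/58, sR=9/8; mL=9/8, mR=-621/464; mL+mR=-99/464 → advance -1; mR−mL=-1143/464 → turn -1·90°
n=1: pose=(-7,-9,E); sL=18/17, sR=90/113; mL=90/113, mR=-2799/1921; mL+mR=-1269/1921 → advance -1; mR−mL=-4329/1921 → turn -1·90°
n=2: pose=(-8,-9,S); sL=5/9, sR=45/101; mL=45/101, mR=-1415/1818; mL+mR=-605/1818 → advance -1; mR−mL=-2225/1818 → turn -1·90°
n=3: pose=(-8,-8,W); sL=90/193, sR=90/169; mL=90/169, mR=-23895/32617; mL+mR=-6525/32617 → advance -1; mR−mL=-41265/32617 → turn -1·90°
n=4: pose=(-7,-8,N); sL=45/58, sR=9/8; mL=9/8, mR=-621/464; mL+mR=-99/464 → advance -1; mR−mL=-1143/464 → turn -1·90°
n=5: pose=(-7,-9,E); sL=18/17, sR=90/113; mL=90/113, mR=-2799/1921; mL+mR=-1269/1921 → advance -1; mR−mL=-4329/1921 → turn -1·90°
n=6: pose=(-8,-9,S); sL=5/9, sR=45/101; mL=45/101, mR=-1415/1818; mL+mR=-605/1818 → advance -1; mR−mL=-2225/1818 → turn -1·90°
n=7: pose=(-8,-8,W); sL=90/193, sR=90/169; mL=90/169, mR=-23895/32617; mL+mR=-6525/32617 → advance -1; mR−mL=-41265/32617 → turn -1·90°

0 45/58 9/8 9/8 -621/464 -7 -8 N
1 18/17 90/113 90/113 -2799/1921 -7 -9 E
2 5/9 45/101 45/101 -1415/1818 -8 -9 S
3 90/193 90/169 90/169 -23895/32617 -8 -8 W
4 45/58 9/8 9/8 -621/464 -7 -8 N
5 18/17 90/113 90/113 -2799/1921 -7 -9 E
6 5/9 45/101 45/101 -1415/1818 -8 -9 S
7 90/193 90/169 90/169 -23895/32617 -8 -8 W
final -7 -8 N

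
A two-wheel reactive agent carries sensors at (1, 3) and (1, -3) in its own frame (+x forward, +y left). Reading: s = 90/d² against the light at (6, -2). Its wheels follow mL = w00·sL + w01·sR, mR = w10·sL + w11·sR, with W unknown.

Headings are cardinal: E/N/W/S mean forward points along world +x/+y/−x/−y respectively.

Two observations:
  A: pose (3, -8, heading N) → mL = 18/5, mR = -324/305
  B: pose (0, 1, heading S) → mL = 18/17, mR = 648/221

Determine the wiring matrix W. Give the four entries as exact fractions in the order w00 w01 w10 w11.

0 1 1/2 -1/2

obs A: pose=(3,-8,N) → sL=90/61, sR=18/5, mL=18/5, mR=-324/305
obs B: pose=(0,1,S) → sL=90/13, sR=18/17, mL=18/17, mR=648/221
sensor matrix S = [[90/61, 18/5], [90/13, 18/17]]; det S = -314928/13481
solve [mL_A; mL_B] = S·[w00; w01] and [mR_A; mR_B] = S·[w10; w11]:
  w00 = 0, w01 = 1, w10 = 1/2, w11 = -1/2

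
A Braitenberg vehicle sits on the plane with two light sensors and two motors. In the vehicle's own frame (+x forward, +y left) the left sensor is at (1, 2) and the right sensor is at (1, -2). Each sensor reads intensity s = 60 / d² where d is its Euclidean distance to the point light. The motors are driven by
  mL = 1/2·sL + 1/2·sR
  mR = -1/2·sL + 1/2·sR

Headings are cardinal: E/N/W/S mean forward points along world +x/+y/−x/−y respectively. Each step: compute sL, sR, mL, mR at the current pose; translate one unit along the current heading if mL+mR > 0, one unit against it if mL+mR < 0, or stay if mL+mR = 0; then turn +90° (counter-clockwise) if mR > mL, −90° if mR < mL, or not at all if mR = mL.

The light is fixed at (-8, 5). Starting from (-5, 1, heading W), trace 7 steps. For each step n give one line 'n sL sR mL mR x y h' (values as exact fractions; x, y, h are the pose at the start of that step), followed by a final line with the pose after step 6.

n=0: pose=(-5,1,W); sL=3/2, sR=15/2; mL=9/2, mR=3; mL+mR=15/2 → advance +1; mR−mL=-3/2 → turn -1·90°
n=1: pose=(-6,1,N); sL=20/3, sR=12/5; mL=68/15, mR=-32/15; mL+mR=12/5 → advance +1; mR−mL=-20/3 → turn -1·90°
n=2: pose=(-6,2,E); sL=6, sR=30/17; mL=66/17, mR=-36/17; mL+mR=30/17 → advance +1; mR−mL=-6 → turn -1·90°
n=3: pose=(-5,2,S); sL=60/41, sR=60/17; mL=1740/697, mR=720/697; mL+mR=60/17 → advance +1; mR−mL=-60/41 → turn -1·90°
n=4: pose=(-5,1,W); sL=3/2, sR=15/2; mL=9/2, mR=3; mL+mR=15/2 → advance +1; mR−mL=-3/2 → turn -1·90°
n=5: pose=(-6,1,N); sL=20/3, sR=12/5; mL=68/15, mR=-32/15; mL+mR=12/5 → advance +1; mR−mL=-20/3 → turn -1·90°
n=6: pose=(-6,2,E); sL=6, sR=30/17; mL=66/17, mR=-36/17; mL+mR=30/17 → advance +1; mR−mL=-6 → turn -1·90°

0 3/2 15/2 9/2 3 -5 1 W
1 20/3 12/5 68/15 -32/15 -6 1 N
2 6 30/17 66/17 -36/17 -6 2 E
3 60/41 60/17 1740/697 720/697 -5 2 S
4 3/2 15/2 9/2 3 -5 1 W
5 20/3 12/5 68/15 -32/15 -6 1 N
6 6 30/17 66/17 -36/17 -6 2 E
final -5 2 S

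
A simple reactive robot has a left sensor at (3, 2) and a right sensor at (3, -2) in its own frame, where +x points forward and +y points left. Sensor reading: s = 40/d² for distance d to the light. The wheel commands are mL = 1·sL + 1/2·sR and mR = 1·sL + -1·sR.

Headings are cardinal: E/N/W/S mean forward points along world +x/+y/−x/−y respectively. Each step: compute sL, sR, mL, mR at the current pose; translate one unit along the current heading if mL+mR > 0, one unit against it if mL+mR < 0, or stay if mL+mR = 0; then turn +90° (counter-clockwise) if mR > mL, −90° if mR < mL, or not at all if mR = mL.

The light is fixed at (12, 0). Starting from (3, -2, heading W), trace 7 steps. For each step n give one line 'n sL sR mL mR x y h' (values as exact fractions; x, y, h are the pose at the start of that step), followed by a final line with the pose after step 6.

n=0: pose=(3,-2,W); sL=1/4, sR=5/18; mL=7/18, mR=-1/36; mL+mR=13/36 → advance +1; mR−mL=-5/12 → turn -1·90°
n=1: pose=(2,-2,N); sL=8/29, sR=8/13; mL=220/377, mR=-128/377; mL+mR=92/377 → advance +1; mR−mL=-12/13 → turn -1·90°
n=2: pose=(2,-1,E); sL=4/5, sR=20/29; mL=166/145, mR=16/145; mL+mR=182/145 → advance +1; mR−mL=-30/29 → turn -1·90°
n=3: pose=(3,-1,S); sL=8/13, sR=40/137; mL=1356/1781, mR=576/1781; mL+mR=1932/1781 → advance +1; mR−mL=-60/137 → turn -1·90°
n=4: pose=(3,-2,W); sL=1/4, sR=5/18; mL=7/18, mR=-1/36; mL+mR=13/36 → advance +1; mR−mL=-5/12 → turn -1·90°
n=5: pose=(2,-2,N); sL=8/29, sR=8/13; mL=220/377, mR=-128/377; mL+mR=92/377 → advance +1; mR−mL=-12/13 → turn -1·90°
n=6: pose=(2,-1,E); sL=4/5, sR=20/29; mL=166/145, mR=16/145; mL+mR=182/145 → advance +1; mR−mL=-30/29 → turn -1·90°

0 1/4 5/18 7/18 -1/36 3 -2 W
1 8/29 8/13 220/377 -128/377 2 -2 N
2 4/5 20/29 166/145 16/145 2 -1 E
3 8/13 40/137 1356/1781 576/1781 3 -1 S
4 1/4 5/18 7/18 -1/36 3 -2 W
5 8/29 8/13 220/377 -128/377 2 -2 N
6 4/5 20/29 166/145 16/145 2 -1 E
final 3 -1 S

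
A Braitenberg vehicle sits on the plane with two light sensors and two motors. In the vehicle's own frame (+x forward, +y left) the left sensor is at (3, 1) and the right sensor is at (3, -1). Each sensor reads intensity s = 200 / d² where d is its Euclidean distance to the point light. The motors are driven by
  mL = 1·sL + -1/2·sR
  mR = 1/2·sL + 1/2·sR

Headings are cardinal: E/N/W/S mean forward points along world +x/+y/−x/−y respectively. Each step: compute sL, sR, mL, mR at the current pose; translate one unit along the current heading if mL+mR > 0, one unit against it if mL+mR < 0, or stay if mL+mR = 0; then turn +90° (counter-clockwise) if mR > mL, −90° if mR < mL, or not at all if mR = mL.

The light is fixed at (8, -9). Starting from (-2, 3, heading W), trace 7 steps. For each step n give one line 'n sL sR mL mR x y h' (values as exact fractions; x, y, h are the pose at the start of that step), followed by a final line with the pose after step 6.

n=0: pose=(-2,3,W); sL=20/29, sR=100/169; mL=1930/4901, mR=3140/4901; mL+mR=30/29 → advance +1; mR−mL=1210/4901 → turn +1·90°
n=1: pose=(-3,3,S); sL=200/181, sR=8/9; mL=1076/1629, mR=1624/1629; mL+mR=300/181 → advance +1; mR−mL=548/1629 → turn +1·90°
n=2: pose=(-3,2,E); sL=25/26, sR=50/41; mL=375/1066, mR=2325/2132; mL+mR=75/52 → advance +1; mR−mL=1575/2132 → turn +1·90°
n=3: pose=(-2,2,N); sL=200/317, sR=200/277; mL=23700/87809, mR=59400/87809; mL+mR=300/317 → advance +1; mR−mL=35700/87809 → turn +1·90°
n=4: pose=(-2,3,W); sL=20/29, sR=100/169; mL=1930/4901, mR=3140/4901; mL+mR=30/29 → advance +1; mR−mL=1210/4901 → turn +1·90°
n=5: pose=(-3,3,S); sL=200/181, sR=8/9; mL=1076/1629, mR=1624/1629; mL+mR=300/181 → advance +1; mR−mL=548/1629 → turn +1·90°
n=6: pose=(-3,2,E); sL=25/26, sR=50/41; mL=375/1066, mR=2325/2132; mL+mR=75/52 → advance +1; mR−mL=1575/2132 → turn +1·90°

0 20/29 100/169 1930/4901 3140/4901 -2 3 W
1 200/181 8/9 1076/1629 1624/1629 -3 3 S
2 25/26 50/41 375/1066 2325/2132 -3 2 E
3 200/317 200/277 23700/87809 59400/87809 -2 2 N
4 20/29 100/169 1930/4901 3140/4901 -2 3 W
5 200/181 8/9 1076/1629 1624/1629 -3 3 S
6 25/26 50/41 375/1066 2325/2132 -3 2 E
final -2 2 N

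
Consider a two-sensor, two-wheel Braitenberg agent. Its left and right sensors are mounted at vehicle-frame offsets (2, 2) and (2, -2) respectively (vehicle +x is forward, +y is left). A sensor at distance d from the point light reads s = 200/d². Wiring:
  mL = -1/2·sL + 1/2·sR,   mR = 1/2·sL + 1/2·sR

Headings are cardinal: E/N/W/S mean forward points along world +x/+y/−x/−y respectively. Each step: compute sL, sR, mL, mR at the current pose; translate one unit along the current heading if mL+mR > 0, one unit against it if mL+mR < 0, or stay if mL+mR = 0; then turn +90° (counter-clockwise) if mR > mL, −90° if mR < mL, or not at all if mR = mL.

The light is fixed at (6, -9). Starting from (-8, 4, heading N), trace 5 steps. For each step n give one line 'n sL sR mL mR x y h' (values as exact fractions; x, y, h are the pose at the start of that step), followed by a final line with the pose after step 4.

n=0: pose=(-8,4,N); sL=200/481, sR=200/369; mL=11200/177489, mR=85000/177489; mL+mR=200/369 → advance +1; mR−mL=200/481 → turn +1·90°
n=1: pose=(-8,5,W); sL=1/2, sR=25/64; mL=-7/128, mR=57/128; mL+mR=25/64 → advance +1; mR−mL=1/2 → turn +1·90°
n=2: pose=(-9,5,S); sL=200/313, sR=200/433; mL=-12000/135529, mR=74600/135529; mL+mR=200/433 → advance +1; mR−mL=200/313 → turn +1·90°
n=3: pose=(-9,4,E); sL=100/197, sR=20/29; mL=520/5713, mR=3420/5713; mL+mR=20/29 → advance +1; mR−mL=100/197 → turn +1·90°
n=4: pose=(-8,4,N); sL=200/481, sR=200/369; mL=11200/177489, mR=85000/177489; mL+mR=200/369 → advance +1; mR−mL=200/481 → turn +1·90°

0 200/481 200/369 11200/177489 85000/177489 -8 4 N
1 1/2 25/64 -7/128 57/128 -8 5 W
2 200/313 200/433 -12000/135529 74600/135529 -9 5 S
3 100/197 20/29 520/5713 3420/5713 -9 4 E
4 200/481 200/369 11200/177489 85000/177489 -8 4 N
final -8 5 W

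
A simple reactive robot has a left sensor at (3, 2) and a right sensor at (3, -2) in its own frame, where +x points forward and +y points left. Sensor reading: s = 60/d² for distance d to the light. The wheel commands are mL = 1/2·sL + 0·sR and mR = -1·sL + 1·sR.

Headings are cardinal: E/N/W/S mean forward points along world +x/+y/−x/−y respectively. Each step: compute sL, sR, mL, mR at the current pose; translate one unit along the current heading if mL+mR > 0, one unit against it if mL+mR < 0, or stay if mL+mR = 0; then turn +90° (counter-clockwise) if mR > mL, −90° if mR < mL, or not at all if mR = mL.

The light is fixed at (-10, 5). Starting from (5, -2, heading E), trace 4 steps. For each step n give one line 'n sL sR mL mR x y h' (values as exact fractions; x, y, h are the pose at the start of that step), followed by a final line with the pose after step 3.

0 60/349 4/27 30/349 -224/9423 5 -2 E
1 15/106 15/74 15/212 120/1961 6 -2 S
2 60/269 12/41 30/269 768/11029 6 -3 W
3 30/97 30/157 15/97 -1800/15229 5 -3 N
final 5 -2 E

n=0: pose=(5,-2,E); sL=60/349, sR=4/27; mL=30/349, mR=-224/9423; mL+mR=586/9423 → advance +1; mR−mL=-1034/9423 → turn -1·90°
n=1: pose=(6,-2,S); sL=15/106, sR=15/74; mL=15/212, mR=120/1961; mL+mR=1035/7844 → advance +1; mR−mL=-75/7844 → turn -1·90°
n=2: pose=(6,-3,W); sL=60/269, sR=12/41; mL=30/269, mR=768/11029; mL+mR=1998/11029 → advance +1; mR−mL=-462/11029 → turn -1·90°
n=3: pose=(5,-3,N); sL=30/97, sR=30/157; mL=15/97, mR=-1800/15229; mL+mR=555/15229 → advance +1; mR−mL=-4155/15229 → turn -1·90°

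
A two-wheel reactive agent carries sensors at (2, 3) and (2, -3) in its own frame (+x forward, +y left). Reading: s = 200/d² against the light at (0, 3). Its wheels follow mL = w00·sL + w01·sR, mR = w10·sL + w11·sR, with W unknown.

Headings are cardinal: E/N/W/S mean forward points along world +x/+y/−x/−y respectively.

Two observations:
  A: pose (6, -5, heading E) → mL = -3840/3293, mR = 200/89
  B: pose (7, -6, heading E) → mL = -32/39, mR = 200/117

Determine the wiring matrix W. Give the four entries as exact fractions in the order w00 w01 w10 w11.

obs A: pose=(6,-5,E) → sL=200/89, sR=40/37, mL=-3840/3293, mR=200/89
obs B: pose=(7,-6,E) → sL=200/117, sR=8/9, mL=-32/39, mR=200/117
sensor matrix S = [[200/89, 40/37], [200/117, 8/9]]; det S = 6400/42809
solve [mL_A; mL_B] = S·[w00; w01] and [mR_A; mR_B] = S·[w10; w11]:
  w00 = -1, w01 = 1, w10 = 1, w11 = 0

-1 1 1 0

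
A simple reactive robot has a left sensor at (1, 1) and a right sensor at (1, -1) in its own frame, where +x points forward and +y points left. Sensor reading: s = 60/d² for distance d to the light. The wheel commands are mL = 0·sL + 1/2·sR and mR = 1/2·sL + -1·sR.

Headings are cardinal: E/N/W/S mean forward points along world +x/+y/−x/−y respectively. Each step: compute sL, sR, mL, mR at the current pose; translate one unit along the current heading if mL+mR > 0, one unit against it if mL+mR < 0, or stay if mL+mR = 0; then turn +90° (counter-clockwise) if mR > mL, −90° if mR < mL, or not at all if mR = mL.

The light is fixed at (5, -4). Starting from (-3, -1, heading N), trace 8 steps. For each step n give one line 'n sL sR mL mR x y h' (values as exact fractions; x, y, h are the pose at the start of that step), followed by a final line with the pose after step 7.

n=0: pose=(-3,-1,N); sL=60/97, sR=12/13; mL=6/13, mR=-774/1261; mL+mR=-192/1261 → advance -1; mR−mL=-1356/1261 → turn -1·90°
n=1: pose=(-3,-2,E); sL=30/29, sR=6/5; mL=3/5, mR=-99/145; mL+mR=-12/145 → advance -1; mR−mL=-186/145 → turn -1·90°
n=2: pose=(-4,-2,S); sL=12/13, sR=60/101; mL=30/101, mR=-174/1313; mL+mR=216/1313 → advance +1; mR−mL=-564/1313 → turn -1·90°
n=3: pose=(-4,-3,W); sL=3/5, sR=15/26; mL=15/52, mR=-18/65; mL+mR=3/260 → advance +1; mR−mL=-147/260 → turn -1·90°
n=4: pose=(-5,-3,N); sL=12/25, sR=12/17; mL=6/17, mR=-198/425; mL+mR=-48/425 → advance -1; mR−mL=-348/425 → turn -1·90°
n=5: pose=(-5,-4,E); sL=30/41, sR=30/41; mL=15/41, mR=-15/41; mL+mR=0 → advance +0; mR−mL=-30/41 → turn -1·90°
n=6: pose=(-5,-4,S); sL=30/41, sR=30/61; mL=15/61, mR=-315/2501; mL+mR=300/2501 → advance +1; mR−mL=-930/2501 → turn -1·90°
n=7: pose=(-5,-5,W); sL=12/25, sR=60/121; mL=30/121, mR=-774/3025; mL+mR=-24/3025 → advance -1; mR−mL=-1524/3025 → turn -1·90°

0 60/97 12/13 6/13 -774/1261 -3 -1 N
1 30/29 6/5 3/5 -99/145 -3 -2 E
2 12/13 60/101 30/101 -174/1313 -4 -2 S
3 3/5 15/26 15/52 -18/65 -4 -3 W
4 12/25 12/17 6/17 -198/425 -5 -3 N
5 30/41 30/41 15/41 -15/41 -5 -4 E
6 30/41 30/61 15/61 -315/2501 -5 -4 S
7 12/25 60/121 30/121 -774/3025 -5 -5 W
final -4 -5 N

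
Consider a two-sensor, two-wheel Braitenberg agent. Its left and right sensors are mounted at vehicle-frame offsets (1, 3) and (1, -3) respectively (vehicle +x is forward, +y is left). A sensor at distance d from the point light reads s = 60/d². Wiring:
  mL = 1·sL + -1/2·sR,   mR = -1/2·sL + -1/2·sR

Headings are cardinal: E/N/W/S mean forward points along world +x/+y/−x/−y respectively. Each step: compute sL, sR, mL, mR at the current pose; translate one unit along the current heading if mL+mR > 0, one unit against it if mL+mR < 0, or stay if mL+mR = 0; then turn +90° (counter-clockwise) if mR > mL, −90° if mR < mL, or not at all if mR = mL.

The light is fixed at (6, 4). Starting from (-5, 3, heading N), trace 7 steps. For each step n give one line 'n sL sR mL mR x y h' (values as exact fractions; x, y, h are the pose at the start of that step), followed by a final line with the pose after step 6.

n=0: pose=(-5,3,N); sL=15/49, sR=15/16; mL=-255/1568, mR=-975/1568; mL+mR=-615/784 → advance -1; mR−mL=-45/98 → turn -1·90°
n=1: pose=(-5,2,E); sL=60/101, sR=12/25; mL=894/2525, mR=-1356/2525; mL+mR=-462/2525 → advance -1; mR−mL=-90/101 → turn -1·90°
n=2: pose=(-6,2,S); sL=2/3, sR=10/39; mL=7/13, mR=-6/13; mL+mR=1/13 → advance +1; mR−mL=-1 → turn -1·90°
n=3: pose=(-6,1,W); sL=12/41, sR=60/169; mL=798/6929, mR=-2244/6929; mL+mR=-1446/6929 → advance -1; mR−mL=-18/41 → turn -1·90°
n=4: pose=(-5,1,N); sL=3/10, sR=15/17; mL=-12/85, mR=-201/340; mL+mR=-249/340 → advance -1; mR−mL=-9/20 → turn -1·90°
n=5: pose=(-5,0,E); sL=60/101, sR=60/149; mL=5910/15049, mR=-7500/15049; mL+mR=-1590/15049 → advance -1; mR−mL=-90/101 → turn -1·90°
n=6: pose=(-6,0,S); sL=30/53, sR=6/25; mL=591/1325, mR=-534/1325; mL+mR=57/1325 → advance +1; mR−mL=-45/53 → turn -1·90°

0 15/49 15/16 -255/1568 -975/1568 -5 3 N
1 60/101 12/25 894/2525 -1356/2525 -5 2 E
2 2/3 10/39 7/13 -6/13 -6 2 S
3 12/41 60/169 798/6929 -2244/6929 -6 1 W
4 3/10 15/17 -12/85 -201/340 -5 1 N
5 60/101 60/149 5910/15049 -7500/15049 -5 0 E
6 30/53 6/25 591/1325 -534/1325 -6 0 S
final -6 -1 W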